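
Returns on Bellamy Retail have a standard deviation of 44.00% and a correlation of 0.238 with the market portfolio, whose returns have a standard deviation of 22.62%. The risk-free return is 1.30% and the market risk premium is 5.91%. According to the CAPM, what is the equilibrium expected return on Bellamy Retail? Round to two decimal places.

4.04%

β = ρ × σ_i / σ_m = 0.238 × 44.00% / 22.62% = 0.4630
E(R) = 1.30% + 0.4630 × 5.91% = 4.04%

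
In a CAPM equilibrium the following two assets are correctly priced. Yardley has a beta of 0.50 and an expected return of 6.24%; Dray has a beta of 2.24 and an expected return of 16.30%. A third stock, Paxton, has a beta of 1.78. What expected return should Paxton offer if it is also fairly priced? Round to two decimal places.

MRP (SML slope) = (16.30% − 6.24%) / (2.24 − 0.50) = 10.06% / 1.74 = 5.7816%
R_f (intercept) = 6.24% − 0.50 × 5.7816% = 3.3492%
E(R_Paxton) = R_f + β × MRP = 3.3492% + 1.78 × 5.7816% = 13.64%

13.64%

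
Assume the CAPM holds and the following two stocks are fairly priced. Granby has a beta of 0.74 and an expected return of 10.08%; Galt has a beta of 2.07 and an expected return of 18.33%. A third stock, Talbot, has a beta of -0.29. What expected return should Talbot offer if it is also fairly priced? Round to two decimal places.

MRP (SML slope) = (18.33% − 10.08%) / (2.07 − 0.74) = 8.25% / 1.33 = 6.2030%
R_f (intercept) = 10.08% − 0.74 × 6.2030% = 5.4898%
E(R_Talbot) = R_f + β × MRP = 5.4898% + -0.29 × 6.2030% = 3.69%

3.69%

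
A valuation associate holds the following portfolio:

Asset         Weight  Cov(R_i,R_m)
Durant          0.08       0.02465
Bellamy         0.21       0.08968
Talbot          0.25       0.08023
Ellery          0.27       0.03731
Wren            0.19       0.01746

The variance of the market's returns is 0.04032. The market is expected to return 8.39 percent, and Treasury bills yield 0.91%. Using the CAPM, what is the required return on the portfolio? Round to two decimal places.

β_Durant = 0.02465 / 0.04032 = 0.6114
β_Bellamy = 0.08968 / 0.04032 = 2.2242
β_Talbot = 0.08023 / 0.04032 = 1.9898
β_Ellery = 0.03731 / 0.04032 = 0.9253
β_Wren = 0.01746 / 0.04032 = 0.4330
β_P = Σ w_i β_i = 0.08×0.6114 + 0.21×2.2242 + 0.25×1.9898 + 0.27×0.9253 + 0.19×0.4330 = 1.3455
MRP = 8.39% − 0.91% = 7.48%
E(R_P) = R_f + β_P × MRP = 0.91% + 1.3455 × 7.48% = 10.97%

10.97%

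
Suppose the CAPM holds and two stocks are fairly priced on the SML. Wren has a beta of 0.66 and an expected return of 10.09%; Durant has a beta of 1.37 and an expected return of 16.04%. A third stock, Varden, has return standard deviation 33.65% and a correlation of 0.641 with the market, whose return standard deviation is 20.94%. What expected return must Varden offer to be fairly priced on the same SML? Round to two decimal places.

13.19%

MRP = (16.04% − 10.09%) / (1.37 − 0.66) = 8.3803%
R_f = 10.09% − 0.66 × 8.3803% = 4.5590%
β_Varden = ρ·σ_i/σ_m = 0.641 × 33.65 / 20.94 = 1.0301
E(R_Varden) = R_f + β × MRP = 4.5590% + 1.0301 × 8.3803% = 13.19%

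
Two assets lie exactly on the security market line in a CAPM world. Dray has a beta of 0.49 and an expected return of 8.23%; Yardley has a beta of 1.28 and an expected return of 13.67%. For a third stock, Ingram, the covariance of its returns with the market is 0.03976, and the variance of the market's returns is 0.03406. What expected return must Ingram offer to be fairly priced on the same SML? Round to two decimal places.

MRP = (13.67% − 8.23%) / (1.28 − 0.49) = 6.8861%
R_f = 8.23% − 0.49 × 6.8861% = 4.8558%
β_Ingram = Cov / Var(R_m) = 0.03976 / 0.03406 = 1.1674
E(R_Ingram) = R_f + β × MRP = 4.8558% + 1.1674 × 6.8861% = 12.89%

12.89%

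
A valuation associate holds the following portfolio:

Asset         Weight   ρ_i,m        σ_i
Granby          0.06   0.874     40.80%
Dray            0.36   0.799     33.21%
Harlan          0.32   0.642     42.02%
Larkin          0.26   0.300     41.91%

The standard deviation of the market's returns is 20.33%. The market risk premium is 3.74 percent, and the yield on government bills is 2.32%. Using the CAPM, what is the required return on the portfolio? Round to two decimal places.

β_Granby = 0.874 × 40.80% / 20.33% = 1.7540
β_Dray = 0.799 × 33.21% / 20.33% = 1.3052
β_Harlan = 0.642 × 42.02% / 20.33% = 1.3269
β_Larkin = 0.300 × 41.91% / 20.33% = 0.6184
β_P = Σ w_i β_i = 0.06×1.7540 + 0.36×1.3052 + 0.32×1.3269 + 0.26×0.6184 = 1.1605
E(R_P) = R_f + β_P × MRP = 2.32% + 1.1605 × 3.74% = 6.66%

6.66%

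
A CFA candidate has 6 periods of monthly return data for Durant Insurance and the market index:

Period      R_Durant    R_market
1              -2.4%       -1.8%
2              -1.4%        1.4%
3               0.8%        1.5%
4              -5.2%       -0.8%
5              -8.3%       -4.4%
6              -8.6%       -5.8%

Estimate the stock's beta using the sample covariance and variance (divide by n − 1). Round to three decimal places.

Mean R_i = (-2.4 − 1.4 + 0.8 − 5.2 − 8.3 − 8.6) / 6 = -4.1833%
Mean R_m = (-1.8 + 1.4 + 1.5 − 0.8 − 4.4 − 5.8) / 6 = -1.6500%
Σ(R_i − R̄_i)(R_m − R̄_m) = 52.7050  ⇒  Cov = 52.7050 / 5 = 10.5410
Σ(R_m − R̄_m)² = 44.7550  ⇒  Var(R_m) = 44.7550 / 5 = 8.9510
β = Cov / Var(R_m) = 10.5410 / 8.9510 = 1.1776

1.178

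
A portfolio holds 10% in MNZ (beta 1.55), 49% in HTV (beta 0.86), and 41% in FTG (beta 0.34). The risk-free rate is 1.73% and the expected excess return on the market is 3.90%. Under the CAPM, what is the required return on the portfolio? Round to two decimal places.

β_P = Σ w_i β_i = 0.10×1.55 + 0.49×0.86 + 0.41×0.34 = 0.7158
E(R_P) = R_f + β_P × MRP = 1.73% + 0.7158 × 3.90% = 4.52%

4.52%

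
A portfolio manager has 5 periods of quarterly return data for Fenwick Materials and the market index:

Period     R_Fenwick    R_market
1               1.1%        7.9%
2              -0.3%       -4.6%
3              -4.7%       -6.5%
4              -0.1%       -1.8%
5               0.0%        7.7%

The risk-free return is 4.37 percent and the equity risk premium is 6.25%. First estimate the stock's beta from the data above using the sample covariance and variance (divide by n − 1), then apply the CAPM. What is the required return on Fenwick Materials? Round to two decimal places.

Mean R_i = (1.1 − 0.3 − 4.7 − 0.1 + 0.0) / 5 = -0.8000%
Mean R_m = (7.9 − 4.6 − 6.5 − 1.8 + 7.7) / 5 = 0.5400%
Σ(R_i − R̄_i)(R_m − R̄_m) = 42.9600  ⇒  Cov = 42.9600 / 4 = 10.7400
Σ(R_m − R̄_m)² = 186.8920  ⇒  Var(R_m) = 186.8920 / 4 = 46.7230
β = Cov / Var(R_m) = 10.7400 / 46.7230 = 0.2299
E(R) = R_f + β × MRP = 4.37% + 0.2299 × 6.25% = 5.81%

5.81%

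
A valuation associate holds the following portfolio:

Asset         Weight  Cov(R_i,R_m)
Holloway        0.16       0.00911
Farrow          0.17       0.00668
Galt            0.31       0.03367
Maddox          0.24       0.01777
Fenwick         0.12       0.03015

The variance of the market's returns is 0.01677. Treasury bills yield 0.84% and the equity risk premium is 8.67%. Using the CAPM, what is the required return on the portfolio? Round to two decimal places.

β_Holloway = 0.00911 / 0.01677 = 0.5432
β_Farrow = 0.00668 / 0.01677 = 0.3983
β_Galt = 0.03367 / 0.01677 = 2.0078
β_Maddox = 0.01777 / 0.01677 = 1.0596
β_Fenwick = 0.03015 / 0.01677 = 1.7979
β_P = Σ w_i β_i = 0.16×0.5432 + 0.17×0.3983 + 0.31×2.0078 + 0.24×1.0596 + 0.12×1.7979 = 1.2471
E(R_P) = R_f + β_P × MRP = 0.84% + 1.2471 × 8.67% = 11.65%

11.65%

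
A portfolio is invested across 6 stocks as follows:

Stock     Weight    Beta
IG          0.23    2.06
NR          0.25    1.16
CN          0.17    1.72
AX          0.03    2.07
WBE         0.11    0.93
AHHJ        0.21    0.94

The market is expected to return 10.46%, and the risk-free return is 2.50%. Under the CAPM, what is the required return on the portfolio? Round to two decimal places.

β_P = Σ w_i β_i = 0.23×2.06 + 0.25×1.16 + 0.17×1.72 + 0.03×2.07 + 0.11×0.93 + 0.21×0.94 = 1.4180
MRP = 10.46% − 2.50% = 7.96%
E(R_P) = R_f + β_P × MRP = 2.50% + 1.4180 × 7.96% = 13.79%

13.79%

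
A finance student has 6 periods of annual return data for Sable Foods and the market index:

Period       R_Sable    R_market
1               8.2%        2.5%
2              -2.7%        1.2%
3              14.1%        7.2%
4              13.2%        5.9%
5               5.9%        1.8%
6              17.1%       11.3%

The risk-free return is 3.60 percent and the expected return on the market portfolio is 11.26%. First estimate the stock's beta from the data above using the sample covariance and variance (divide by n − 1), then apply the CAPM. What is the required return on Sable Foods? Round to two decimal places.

Mean R_i = (8.2 − 2.7 + 14.1 + 13.2 + 5.9 + 17.1) / 6 = 9.3000%
Mean R_m = (2.5 + 1.2 + 7.2 + 5.9 + 1.8 + 11.3) / 6 = 4.9833%
Σ(R_i − R̄_i)(R_m − R̄_m) = 122.4400  ⇒  Cov = 122.4400 / 5 = 24.4880
Σ(R_m − R̄_m)² = 76.2683  ⇒  Var(R_m) = 76.2683 / 5 = 15.2537
β = Cov / Var(R_m) = 24.4880 / 15.2537 = 1.6054
MRP = 11.26% − 3.60% = 7.66%
E(R) = R_f + β × MRP = 3.60% + 1.6054 × 7.66% = 15.90%

15.90%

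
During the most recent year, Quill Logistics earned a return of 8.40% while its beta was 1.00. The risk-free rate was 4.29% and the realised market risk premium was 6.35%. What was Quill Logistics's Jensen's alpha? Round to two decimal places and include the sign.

-2.24%

CAPM benchmark = R_f + β(R_m − R_f) = 4.29% + 1.00 × 6.35% = 10.6400%
α = actual − benchmark = 8.40% − 10.6400% = -2.24%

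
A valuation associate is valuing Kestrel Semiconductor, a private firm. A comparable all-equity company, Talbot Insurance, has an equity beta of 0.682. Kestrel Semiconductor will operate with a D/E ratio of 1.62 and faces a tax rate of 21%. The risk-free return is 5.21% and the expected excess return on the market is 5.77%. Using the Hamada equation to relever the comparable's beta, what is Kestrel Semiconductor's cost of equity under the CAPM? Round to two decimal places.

14.18%

β_L = β_U × [1 + (1 − t)(D/E)] = 0.682 × [1 + (1 − 0.21) × 1.62]
    = 0.682 × [1 + 0.79 × 1.62] = 0.682 × 2.2798 = 1.5548
E(R) = R_f + β_L × MRP = 5.21% + 1.5548 × 5.77% = 14.18%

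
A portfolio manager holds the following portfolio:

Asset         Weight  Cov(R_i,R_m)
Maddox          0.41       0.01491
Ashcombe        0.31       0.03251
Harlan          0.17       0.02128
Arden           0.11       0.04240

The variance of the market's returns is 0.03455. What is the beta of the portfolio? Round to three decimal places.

β_Maddox = 0.01491 / 0.03455 = 0.4315
β_Ashcombe = 0.03251 / 0.03455 = 0.9410
β_Harlan = 0.02128 / 0.03455 = 0.6159
β_Arden = 0.04240 / 0.03455 = 1.2272
β_P = Σ w_i β_i = 0.41×0.4315 + 0.31×0.9410 + 0.17×0.6159 + 0.11×1.2272 = 0.7083

0.708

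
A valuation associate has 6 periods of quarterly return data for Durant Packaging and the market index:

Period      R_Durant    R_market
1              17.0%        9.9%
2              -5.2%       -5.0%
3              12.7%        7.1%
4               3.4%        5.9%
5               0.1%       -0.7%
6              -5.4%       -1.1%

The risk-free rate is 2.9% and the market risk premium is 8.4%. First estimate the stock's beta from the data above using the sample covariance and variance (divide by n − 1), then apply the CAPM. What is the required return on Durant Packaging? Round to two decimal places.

15.48%

Mean R_i = (17.0 − 5.2 + 12.7 + 3.4 + 0.1 − 5.4) / 6 = 3.7667%
Mean R_m = (9.9 − 5.0 + 7.1 + 5.9 − 0.7 − 1.1) / 6 = 2.6833%
Σ(R_i − R̄_i)(R_m − R̄_m) = 249.7567  ⇒  Cov = 249.7567 / 5 = 49.9513
Σ(R_m − R̄_m)² = 166.7283  ⇒  Var(R_m) = 166.7283 / 5 = 33.3457
β = Cov / Var(R_m) = 49.9513 / 33.3457 = 1.4980
E(R) = R_f + β × MRP = 2.9% + 1.4980 × 8.4% = 15.48%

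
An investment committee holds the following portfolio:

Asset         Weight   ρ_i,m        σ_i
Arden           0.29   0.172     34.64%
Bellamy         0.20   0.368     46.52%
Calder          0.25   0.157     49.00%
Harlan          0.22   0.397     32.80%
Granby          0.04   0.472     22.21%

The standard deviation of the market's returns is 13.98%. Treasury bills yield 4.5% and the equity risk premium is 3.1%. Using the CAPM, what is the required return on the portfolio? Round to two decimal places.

6.80%

β_Arden = 0.172 × 34.64% / 13.98% = 0.4262
β_Bellamy = 0.368 × 46.52% / 13.98% = 1.2246
β_Calder = 0.157 × 49.00% / 13.98% = 0.5503
β_Harlan = 0.397 × 32.80% / 13.98% = 0.9314
β_Granby = 0.472 × 22.21% / 13.98% = 0.7499
β_P = Σ w_i β_i = 0.29×0.4262 + 0.20×1.2246 + 0.25×0.5503 + 0.22×0.9314 + 0.04×0.7499 = 0.7410
E(R_P) = R_f + β_P × MRP = 4.5% + 0.7410 × 3.1% = 6.80%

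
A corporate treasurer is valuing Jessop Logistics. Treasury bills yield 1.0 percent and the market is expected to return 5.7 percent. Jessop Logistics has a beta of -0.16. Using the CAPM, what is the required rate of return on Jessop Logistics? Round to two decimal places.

Market risk premium = E(R_m) − R_f = 5.7% − 1.0% = 4.70%
E(R) = R_f + β × MRP = 1.0% + -0.16 × 4.7% = 0.25%

0.25%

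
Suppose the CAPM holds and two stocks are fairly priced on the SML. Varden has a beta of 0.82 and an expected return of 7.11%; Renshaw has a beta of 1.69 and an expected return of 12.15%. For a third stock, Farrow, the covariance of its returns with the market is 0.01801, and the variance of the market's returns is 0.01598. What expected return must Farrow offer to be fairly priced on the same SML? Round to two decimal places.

MRP = (12.15% − 7.11%) / (1.69 − 0.82) = 5.7931%
R_f = 7.11% − 0.82 × 5.7931% = 2.3597%
β_Farrow = Cov / Var(R_m) = 0.01801 / 0.01598 = 1.1270
E(R_Farrow) = R_f + β × MRP = 2.3597% + 1.1270 × 5.7931% = 8.89%

8.89%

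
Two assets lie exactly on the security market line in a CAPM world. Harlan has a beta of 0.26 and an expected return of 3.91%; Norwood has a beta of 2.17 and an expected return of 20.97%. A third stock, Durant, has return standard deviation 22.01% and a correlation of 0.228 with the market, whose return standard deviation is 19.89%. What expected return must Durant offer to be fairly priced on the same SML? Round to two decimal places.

MRP = (20.97% − 3.91%) / (2.17 − 0.26) = 8.9319%
R_f = 3.91% − 0.26 × 8.9319% = 1.5877%
β_Durant = ρ·σ_i/σ_m = 0.228 × 22.01 / 19.89 = 0.2523
E(R_Durant) = R_f + β × MRP = 1.5877% + 0.2523 × 8.9319% = 3.84%

3.84%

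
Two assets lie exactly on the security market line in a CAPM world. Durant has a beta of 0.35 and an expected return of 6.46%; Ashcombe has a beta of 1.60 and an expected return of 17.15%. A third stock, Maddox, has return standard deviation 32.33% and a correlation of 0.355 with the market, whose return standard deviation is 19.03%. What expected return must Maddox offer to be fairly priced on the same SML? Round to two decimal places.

8.62%

MRP = (17.15% − 6.46%) / (1.60 − 0.35) = 8.5520%
R_f = 6.46% − 0.35 × 8.5520% = 3.4668%
β_Maddox = ρ·σ_i/σ_m = 0.355 × 32.33 / 19.03 = 0.6031
E(R_Maddox) = R_f + β × MRP = 3.4668% + 0.6031 × 8.5520% = 8.62%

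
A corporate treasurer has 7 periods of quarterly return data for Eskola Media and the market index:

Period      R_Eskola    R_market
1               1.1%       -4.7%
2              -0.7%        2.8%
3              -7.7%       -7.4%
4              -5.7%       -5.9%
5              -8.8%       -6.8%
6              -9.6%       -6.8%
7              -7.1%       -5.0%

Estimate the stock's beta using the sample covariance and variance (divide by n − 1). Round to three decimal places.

0.789

Mean R_i = (1.1 − 0.7 − 7.7 − 5.7 − 8.8 − 9.6 − 7.1) / 7 = -5.5000%
Mean R_m = (-4.7 + 2.8 − 7.4 − 5.9 − 6.8 − 6.8 − 5.0) / 7 = -4.8286%
Σ(R_i − R̄_i)(R_m − R̄_m) = 58.2000  ⇒  Cov = 58.2000 / 6 = 9.7000
Σ(R_m − R̄_m)² = 73.7743  ⇒  Var(R_m) = 73.7743 / 6 = 12.2957
β = Cov / Var(R_m) = 9.7000 / 12.2957 = 0.7889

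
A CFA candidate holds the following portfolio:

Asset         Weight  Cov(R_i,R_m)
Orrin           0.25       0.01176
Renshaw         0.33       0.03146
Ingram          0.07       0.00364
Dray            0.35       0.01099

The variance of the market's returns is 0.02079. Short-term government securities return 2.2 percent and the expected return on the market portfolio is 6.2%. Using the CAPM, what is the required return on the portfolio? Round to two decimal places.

β_Orrin = 0.01176 / 0.02079 = 0.5657
β_Renshaw = 0.03146 / 0.02079 = 1.5132
β_Ingram = 0.00364 / 0.02079 = 0.1751
β_Dray = 0.01099 / 0.02079 = 0.5286
β_P = Σ w_i β_i = 0.25×0.5657 + 0.33×1.5132 + 0.07×0.1751 + 0.35×0.5286 = 0.8380
MRP = 6.2% − 2.2% = 4.00%
E(R_P) = R_f + β_P × MRP = 2.2% + 0.8380 × 4.0% = 5.55%

5.55%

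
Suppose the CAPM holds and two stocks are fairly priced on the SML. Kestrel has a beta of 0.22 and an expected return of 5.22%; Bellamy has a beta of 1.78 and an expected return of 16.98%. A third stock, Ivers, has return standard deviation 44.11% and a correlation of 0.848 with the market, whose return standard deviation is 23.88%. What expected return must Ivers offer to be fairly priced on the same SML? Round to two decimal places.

MRP = (16.98% − 5.22%) / (1.78 − 0.22) = 7.5385%
R_f = 5.22% − 0.22 × 7.5385% = 3.5615%
β_Ivers = ρ·σ_i/σ_m = 0.848 × 44.11 / 23.88 = 1.5664
E(R_Ivers) = R_f + β × MRP = 3.5615% + 1.5664 × 7.5385% = 15.37%

15.37%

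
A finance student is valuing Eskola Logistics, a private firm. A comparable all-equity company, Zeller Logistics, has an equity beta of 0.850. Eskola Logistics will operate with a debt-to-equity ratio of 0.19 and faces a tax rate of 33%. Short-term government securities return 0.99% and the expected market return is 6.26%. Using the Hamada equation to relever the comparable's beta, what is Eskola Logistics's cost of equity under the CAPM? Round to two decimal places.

β_L = β_U × [1 + (1 − t)(D/E)] = 0.850 × [1 + (1 − 0.33) × 0.19]
    = 0.850 × [1 + 0.67 × 0.19] = 0.850 × 1.1273 = 0.9582
MRP = 6.26% − 0.99% = 5.27%
E(R) = R_f + β_L × MRP = 0.99% + 0.9582 × 5.27% = 6.04%

6.04%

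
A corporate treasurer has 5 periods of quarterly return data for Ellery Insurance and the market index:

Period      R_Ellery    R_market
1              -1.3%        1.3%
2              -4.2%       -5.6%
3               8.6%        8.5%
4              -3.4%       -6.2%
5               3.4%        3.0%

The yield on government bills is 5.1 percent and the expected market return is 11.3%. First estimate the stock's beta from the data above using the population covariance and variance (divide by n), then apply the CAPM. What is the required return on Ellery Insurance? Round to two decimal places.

10.20%

Mean R_i = (-1.3 − 4.2 + 8.6 − 3.4 + 3.4) / 5 = 0.6200%
Mean R_m = (1.3 − 5.6 + 8.5 − 6.2 + 3.0) / 5 = 0.2000%
Σ(R_i − R̄_i)(R_m − R̄_m) = 125.5900  ⇒  Cov = 125.5900 / 5 = 25.1180
Σ(R_m − R̄_m)² = 152.5400  ⇒  Var(R_m) = 152.5400 / 5 = 30.5080
β = Cov / Var(R_m) = 25.1180 / 30.5080 = 0.8233
MRP = 11.3% − 5.1% = 6.20%
E(R) = R_f + β × MRP = 5.1% + 0.8233 × 6.2% = 10.20%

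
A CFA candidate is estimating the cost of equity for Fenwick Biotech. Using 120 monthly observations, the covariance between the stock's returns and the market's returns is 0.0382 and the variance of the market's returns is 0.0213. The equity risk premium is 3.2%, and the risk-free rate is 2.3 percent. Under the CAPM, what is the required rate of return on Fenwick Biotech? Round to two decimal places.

β = Cov(R_i, R_m) / Var(R_m) = 0.0382 / 0.0213 = 1.7934
E(R) = R_f + β × MRP = 2.3% + 1.7934 × 3.2% = 8.04%

8.04%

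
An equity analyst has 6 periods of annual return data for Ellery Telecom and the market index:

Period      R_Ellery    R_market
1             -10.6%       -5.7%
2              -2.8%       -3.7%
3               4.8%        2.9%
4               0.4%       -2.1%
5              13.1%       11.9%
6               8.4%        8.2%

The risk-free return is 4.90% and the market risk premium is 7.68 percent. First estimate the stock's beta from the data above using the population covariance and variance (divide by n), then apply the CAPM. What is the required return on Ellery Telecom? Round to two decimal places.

Mean R_i = (-10.6 − 2.8 + 4.8 + 0.4 + 13.1 + 8.4) / 6 = 2.2167%
Mean R_m = (-5.7 − 3.7 + 2.9 − 2.1 + 11.9 + 8.2) / 6 = 1.9167%
Σ(R_i − R̄_i)(R_m − R̄_m) = 283.1383  ⇒  Cov = 283.1383 / 6 = 47.1897
Σ(R_m − R̄_m)² = 245.8083  ⇒  Var(R_m) = 245.8083 / 6 = 40.9681
β = Cov / Var(R_m) = 47.1897 / 40.9681 = 1.1519
E(R) = R_f + β × MRP = 4.90% + 1.1519 × 7.68% = 13.75%

13.75%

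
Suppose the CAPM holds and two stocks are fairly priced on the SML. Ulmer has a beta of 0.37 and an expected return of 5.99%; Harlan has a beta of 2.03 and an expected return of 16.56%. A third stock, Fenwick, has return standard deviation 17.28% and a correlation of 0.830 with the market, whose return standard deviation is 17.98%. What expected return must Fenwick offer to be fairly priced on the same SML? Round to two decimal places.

MRP = (16.56% − 5.99%) / (2.03 − 0.37) = 6.3675%
R_f = 5.99% − 0.37 × 6.3675% = 3.6340%
β_Fenwick = ρ·σ_i/σ_m = 0.830 × 17.28 / 17.98 = 0.7977
E(R_Fenwick) = R_f + β × MRP = 3.6340% + 0.7977 × 6.3675% = 8.71%

8.71%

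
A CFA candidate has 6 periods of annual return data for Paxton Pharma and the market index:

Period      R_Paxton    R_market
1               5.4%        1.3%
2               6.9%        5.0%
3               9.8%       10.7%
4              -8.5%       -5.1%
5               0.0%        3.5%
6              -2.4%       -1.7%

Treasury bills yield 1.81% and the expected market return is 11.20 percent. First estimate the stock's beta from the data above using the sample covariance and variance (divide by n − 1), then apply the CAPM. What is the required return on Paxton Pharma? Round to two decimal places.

12.27%

Mean R_i = (5.4 + 6.9 + 9.8 − 8.5 + 0.0 − 2.4) / 6 = 1.8667%
Mean R_m = (1.3 + 5.0 + 10.7 − 5.1 + 3.5 − 1.7) / 6 = 2.2833%
Σ(R_i − R̄_i)(R_m − R̄_m) = 168.2367  ⇒  Cov = 168.2367 / 5 = 33.6473
Σ(R_m − R̄_m)² = 151.0483  ⇒  Var(R_m) = 151.0483 / 5 = 30.2097
β = Cov / Var(R_m) = 33.6473 / 30.2097 = 1.1138
MRP = 11.20% − 1.81% = 9.39%
E(R) = R_f + β × MRP = 1.81% + 1.1138 × 9.39% = 12.27%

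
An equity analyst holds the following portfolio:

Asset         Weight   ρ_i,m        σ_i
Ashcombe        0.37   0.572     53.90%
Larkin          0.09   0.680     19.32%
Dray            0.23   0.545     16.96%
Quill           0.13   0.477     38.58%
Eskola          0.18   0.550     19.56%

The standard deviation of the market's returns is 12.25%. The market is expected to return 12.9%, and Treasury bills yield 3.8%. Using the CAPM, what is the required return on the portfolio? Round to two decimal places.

β_Ashcombe = 0.572 × 53.90% / 12.25% = 2.5168
β_Larkin = 0.680 × 19.32% / 12.25% = 1.0725
β_Dray = 0.545 × 16.96% / 12.25% = 0.7545
β_Quill = 0.477 × 38.58% / 12.25% = 1.5023
β_Eskola = 0.550 × 19.56% / 12.25% = 0.8782
β_P = Σ w_i β_i = 0.37×2.5168 + 0.09×1.0725 + 0.23×0.7545 + 0.13×1.5023 + 0.18×0.8782 = 1.5547
MRP = 12.9% − 3.8% = 9.10%
E(R_P) = R_f + β_P × MRP = 3.8% + 1.5547 × 9.1% = 17.95%

17.95%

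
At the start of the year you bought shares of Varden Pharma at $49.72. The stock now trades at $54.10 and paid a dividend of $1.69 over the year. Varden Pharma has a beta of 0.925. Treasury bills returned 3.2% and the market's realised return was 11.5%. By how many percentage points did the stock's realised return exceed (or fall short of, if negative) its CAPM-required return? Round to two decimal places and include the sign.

Realised HPR = (P1 + D1 − P0) / P0 = (54.10 + 1.69 − 49.72) / 49.72 = 6.07 / 49.72 = 12.2084%
MRP = 11.5% − 3.2% = 8.30%
CAPM required = R_f + β·MRP = 3.2% + 0.925 × 8.3% = 10.8775%
α = realised − required = 12.2084% − 10.8775% = +1.33%

+1.33%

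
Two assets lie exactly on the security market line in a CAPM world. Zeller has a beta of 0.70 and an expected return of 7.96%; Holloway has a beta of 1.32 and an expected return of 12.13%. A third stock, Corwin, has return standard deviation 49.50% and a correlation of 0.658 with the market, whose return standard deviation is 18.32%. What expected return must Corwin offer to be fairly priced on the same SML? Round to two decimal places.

15.21%

MRP = (12.13% − 7.96%) / (1.32 − 0.70) = 6.7258%
R_f = 7.96% − 0.70 × 6.7258% = 3.2519%
β_Corwin = ρ·σ_i/σ_m = 0.658 × 49.50 / 18.32 = 1.7779
E(R_Corwin) = R_f + β × MRP = 3.2519% + 1.7779 × 6.7258% = 15.21%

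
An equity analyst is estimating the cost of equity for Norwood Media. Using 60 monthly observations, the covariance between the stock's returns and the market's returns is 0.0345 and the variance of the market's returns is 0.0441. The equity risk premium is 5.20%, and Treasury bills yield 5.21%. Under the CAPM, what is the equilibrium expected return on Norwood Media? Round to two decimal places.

9.28%

β = Cov(R_i, R_m) / Var(R_m) = 0.0345 / 0.0441 = 0.7823
E(R) = R_f + β × MRP = 5.21% + 0.7823 × 5.20% = 9.28%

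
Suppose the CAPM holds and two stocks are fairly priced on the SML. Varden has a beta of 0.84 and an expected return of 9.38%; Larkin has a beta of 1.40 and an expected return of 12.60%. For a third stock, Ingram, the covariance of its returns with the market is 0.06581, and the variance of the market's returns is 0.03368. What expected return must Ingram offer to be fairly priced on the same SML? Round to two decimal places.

15.79%

MRP = (12.60% − 9.38%) / (1.40 − 0.84) = 5.7500%
R_f = 9.38% − 0.84 × 5.7500% = 4.5500%
β_Ingram = Cov / Var(R_m) = 0.06581 / 0.03368 = 1.9540
E(R_Ingram) = R_f + β × MRP = 4.5500% + 1.9540 × 5.7500% = 15.79%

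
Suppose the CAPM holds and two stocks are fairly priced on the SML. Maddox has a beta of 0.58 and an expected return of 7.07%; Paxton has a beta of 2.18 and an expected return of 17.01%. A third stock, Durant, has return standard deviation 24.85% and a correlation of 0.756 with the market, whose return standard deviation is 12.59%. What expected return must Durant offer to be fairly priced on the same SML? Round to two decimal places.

MRP = (17.01% − 7.07%) / (2.18 − 0.58) = 6.2125%
R_f = 7.07% − 0.58 × 6.2125% = 3.4668%
β_Durant = ρ·σ_i/σ_m = 0.756 × 24.85 / 12.59 = 1.4922
E(R_Durant) = R_f + β × MRP = 3.4668% + 1.4922 × 6.2125% = 12.74%

12.74%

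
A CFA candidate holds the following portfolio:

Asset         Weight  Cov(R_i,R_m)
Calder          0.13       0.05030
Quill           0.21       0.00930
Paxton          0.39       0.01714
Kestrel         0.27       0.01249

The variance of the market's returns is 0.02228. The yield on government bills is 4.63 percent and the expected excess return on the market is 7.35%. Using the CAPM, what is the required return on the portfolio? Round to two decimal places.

10.75%

β_Calder = 0.05030 / 0.02228 = 2.2576
β_Quill = 0.00930 / 0.02228 = 0.4174
β_Paxton = 0.01714 / 0.02228 = 0.7693
β_Kestrel = 0.01249 / 0.02228 = 0.5606
β_P = Σ w_i β_i = 0.13×2.2576 + 0.21×0.4174 + 0.39×0.7693 + 0.27×0.5606 = 0.8325
E(R_P) = R_f + β_P × MRP = 4.63% + 0.8325 × 7.35% = 10.75%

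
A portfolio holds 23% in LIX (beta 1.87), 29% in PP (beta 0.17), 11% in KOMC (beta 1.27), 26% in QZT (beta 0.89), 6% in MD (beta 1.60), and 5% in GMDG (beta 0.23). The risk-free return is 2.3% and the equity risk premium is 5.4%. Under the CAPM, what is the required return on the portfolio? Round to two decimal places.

β_P = Σ w_i β_i = 0.23×1.87 + 0.29×0.17 + 0.11×1.27 + 0.26×0.89 + 0.06×1.60 + 0.05×0.23 = 0.9580
E(R_P) = R_f + β_P × MRP = 2.3% + 0.9580 × 5.4% = 7.47%

7.47%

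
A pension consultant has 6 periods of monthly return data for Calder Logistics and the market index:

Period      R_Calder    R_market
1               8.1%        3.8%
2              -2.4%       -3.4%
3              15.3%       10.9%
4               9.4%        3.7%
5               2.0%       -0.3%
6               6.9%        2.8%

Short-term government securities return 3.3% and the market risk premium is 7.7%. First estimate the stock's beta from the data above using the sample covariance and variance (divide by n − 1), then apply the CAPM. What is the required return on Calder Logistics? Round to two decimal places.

Mean R_i = (8.1 − 2.4 + 15.3 + 9.4 + 2.0 + 6.9) / 6 = 6.5500%
Mean R_m = (3.8 − 3.4 + 10.9 + 3.7 − 0.3 + 2.8) / 6 = 2.9167%
Σ(R_i − R̄_i)(R_m − R̄_m) = 144.5850  ⇒  Cov = 144.5850 / 5 = 28.9170
Σ(R_m − R̄_m)² = 115.3883  ⇒  Var(R_m) = 115.3883 / 5 = 23.0777
β = Cov / Var(R_m) = 28.9170 / 23.0777 = 1.2530
E(R) = R_f + β × MRP = 3.3% + 1.2530 × 7.7% = 12.95%

12.95%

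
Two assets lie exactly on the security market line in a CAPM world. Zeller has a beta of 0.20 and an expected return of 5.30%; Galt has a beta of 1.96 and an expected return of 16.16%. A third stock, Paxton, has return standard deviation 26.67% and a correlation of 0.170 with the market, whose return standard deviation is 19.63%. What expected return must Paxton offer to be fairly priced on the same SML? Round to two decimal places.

MRP = (16.16% − 5.30%) / (1.96 − 0.20) = 6.1705%
R_f = 5.30% − 0.20 × 6.1705% = 4.0659%
β_Paxton = ρ·σ_i/σ_m = 0.170 × 26.67 / 19.63 = 0.2310
E(R_Paxton) = R_f + β × MRP = 4.0659% + 0.2310 × 6.1705% = 5.49%

5.49%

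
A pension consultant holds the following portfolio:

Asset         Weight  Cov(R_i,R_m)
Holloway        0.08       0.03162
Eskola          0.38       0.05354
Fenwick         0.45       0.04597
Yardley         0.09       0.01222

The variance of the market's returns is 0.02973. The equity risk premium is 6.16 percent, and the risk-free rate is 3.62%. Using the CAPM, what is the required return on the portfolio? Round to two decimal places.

12.87%

β_Holloway = 0.03162 / 0.02973 = 1.0636
β_Eskola = 0.05354 / 0.02973 = 1.8009
β_Fenwick = 0.04597 / 0.02973 = 1.5462
β_Yardley = 0.01222 / 0.02973 = 0.4110
β_P = Σ w_i β_i = 0.08×1.0636 + 0.38×1.8009 + 0.45×1.5462 + 0.09×0.4110 = 1.5022
E(R_P) = R_f + β_P × MRP = 3.62% + 1.5022 × 6.16% = 12.87%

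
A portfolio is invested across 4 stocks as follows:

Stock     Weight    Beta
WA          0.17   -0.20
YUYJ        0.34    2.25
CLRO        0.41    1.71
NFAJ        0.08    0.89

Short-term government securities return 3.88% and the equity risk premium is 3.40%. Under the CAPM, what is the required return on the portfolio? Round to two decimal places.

β_P = Σ w_i β_i = 0.17×-0.20 + 0.34×2.25 + 0.41×1.71 + 0.08×0.89 = 1.5033
E(R_P) = R_f + β_P × MRP = 3.88% + 1.5033 × 3.40% = 8.99%

8.99%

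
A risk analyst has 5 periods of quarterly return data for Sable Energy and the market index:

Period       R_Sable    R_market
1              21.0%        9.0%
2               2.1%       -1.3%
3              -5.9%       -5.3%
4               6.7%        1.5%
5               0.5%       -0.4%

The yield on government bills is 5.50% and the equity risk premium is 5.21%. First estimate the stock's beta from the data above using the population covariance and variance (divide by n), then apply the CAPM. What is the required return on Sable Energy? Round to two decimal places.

Mean R_i = (21.0 + 2.1 − 5.9 + 6.7 + 0.5) / 5 = 4.8800%
Mean R_m = (9.0 − 1.3 − 5.3 + 1.5 − 0.4) / 5 = 0.7000%
Σ(R_i − R̄_i)(R_m − R̄_m) = 210.3100  ⇒  Cov = 210.3100 / 5 = 42.0620
Σ(R_m − R̄_m)² = 110.7400  ⇒  Var(R_m) = 110.7400 / 5 = 22.1480
β = Cov / Var(R_m) = 42.0620 / 22.1480 = 1.8991
E(R) = R_f + β × MRP = 5.50% + 1.8991 × 5.21% = 15.39%

15.39%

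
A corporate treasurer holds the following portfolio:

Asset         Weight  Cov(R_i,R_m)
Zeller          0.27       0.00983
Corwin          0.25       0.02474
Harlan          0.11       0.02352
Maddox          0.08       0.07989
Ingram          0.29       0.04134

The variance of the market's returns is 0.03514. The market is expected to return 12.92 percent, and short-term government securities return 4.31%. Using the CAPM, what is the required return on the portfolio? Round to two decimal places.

β_Zeller = 0.00983 / 0.03514 = 0.2797
β_Corwin = 0.02474 / 0.03514 = 0.7040
β_Harlan = 0.02352 / 0.03514 = 0.6693
β_Maddox = 0.07989 / 0.03514 = 2.2735
β_Ingram = 0.04134 / 0.03514 = 1.1764
β_P = Σ w_i β_i = 0.27×0.2797 + 0.25×0.7040 + 0.11×0.6693 + 0.08×2.2735 + 0.29×1.1764 = 0.8482
MRP = 12.92% − 4.31% = 8.61%
E(R_P) = R_f + β_P × MRP = 4.31% + 0.8482 × 8.61% = 11.61%

11.61%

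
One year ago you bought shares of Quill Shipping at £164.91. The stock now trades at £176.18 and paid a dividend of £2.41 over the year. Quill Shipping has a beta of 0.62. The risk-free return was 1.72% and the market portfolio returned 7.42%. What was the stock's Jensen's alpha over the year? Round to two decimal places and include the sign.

+3.04%

Realised HPR = (P1 + D1 − P0) / P0 = (176.18 + 2.41 − 164.91) / 164.91 = 13.68 / 164.91 = 8.2954%
MRP = 7.42% − 1.72% = 5.70%
CAPM required = R_f + β·MRP = 1.72% + 0.62 × 5.70% = 5.2540%
α = realised − required = 8.2954% − 5.2540% = +3.04%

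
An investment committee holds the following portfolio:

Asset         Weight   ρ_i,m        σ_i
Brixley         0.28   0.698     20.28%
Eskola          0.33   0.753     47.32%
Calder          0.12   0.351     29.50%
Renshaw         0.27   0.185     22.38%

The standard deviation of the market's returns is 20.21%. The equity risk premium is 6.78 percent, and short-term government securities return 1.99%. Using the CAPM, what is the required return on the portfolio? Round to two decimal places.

β_Brixley = 0.698 × 20.28% / 20.21% = 0.7004
β_Eskola = 0.753 × 47.32% / 20.21% = 1.7631
β_Calder = 0.351 × 29.50% / 20.21% = 0.5123
β_Renshaw = 0.185 × 22.38% / 20.21% = 0.2049
β_P = Σ w_i β_i = 0.28×0.7004 + 0.33×1.7631 + 0.12×0.5123 + 0.27×0.2049 = 0.8947
E(R_P) = R_f + β_P × MRP = 1.99% + 0.8947 × 6.78% = 8.06%

8.06%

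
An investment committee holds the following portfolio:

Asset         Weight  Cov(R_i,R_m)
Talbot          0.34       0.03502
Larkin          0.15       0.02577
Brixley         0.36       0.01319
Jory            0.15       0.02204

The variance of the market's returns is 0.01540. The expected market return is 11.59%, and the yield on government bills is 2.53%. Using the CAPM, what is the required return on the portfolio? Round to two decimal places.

16.55%

β_Talbot = 0.03502 / 0.01540 = 2.2740
β_Larkin = 0.02577 / 0.01540 = 1.6734
β_Brixley = 0.01319 / 0.01540 = 0.8565
β_Jory = 0.02204 / 0.01540 = 1.4312
β_P = Σ w_i β_i = 0.34×2.2740 + 0.15×1.6734 + 0.36×0.8565 + 0.15×1.4312 = 1.5472
MRP = 11.59% − 2.53% = 9.06%
E(R_P) = R_f + β_P × MRP = 2.53% + 1.5472 × 9.06% = 16.55%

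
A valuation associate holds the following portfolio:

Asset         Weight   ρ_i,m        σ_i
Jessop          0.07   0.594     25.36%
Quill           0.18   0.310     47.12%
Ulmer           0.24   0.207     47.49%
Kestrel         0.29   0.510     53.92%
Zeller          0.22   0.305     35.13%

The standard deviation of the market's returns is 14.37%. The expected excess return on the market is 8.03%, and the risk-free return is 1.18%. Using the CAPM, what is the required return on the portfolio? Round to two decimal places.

β_Jessop = 0.594 × 25.36% / 14.37% = 1.0483
β_Quill = 0.310 × 47.12% / 14.37% = 1.0165
β_Ulmer = 0.207 × 47.49% / 14.37% = 0.6841
β_Kestrel = 0.510 × 53.92% / 14.37% = 1.9137
β_Zeller = 0.305 × 35.13% / 14.37% = 0.7456
β_P = Σ w_i β_i = 0.07×1.0483 + 0.18×1.0165 + 0.24×0.6841 + 0.29×1.9137 + 0.22×0.7456 = 1.1395
E(R_P) = R_f + β_P × MRP = 1.18% + 1.1395 × 8.03% = 10.33%

10.33%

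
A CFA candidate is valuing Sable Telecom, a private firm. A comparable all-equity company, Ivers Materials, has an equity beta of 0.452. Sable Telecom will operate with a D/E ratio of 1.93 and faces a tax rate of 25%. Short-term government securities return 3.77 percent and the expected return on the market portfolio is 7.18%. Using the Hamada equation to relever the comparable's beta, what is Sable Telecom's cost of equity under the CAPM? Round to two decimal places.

β_L = β_U × [1 + (1 − t)(D/E)] = 0.452 × [1 + (1 − 0.25) × 1.93]
    = 0.452 × [1 + 0.75 × 1.93] = 0.452 × 2.4475 = 1.1063
MRP = 7.18% − 3.77% = 3.41%
E(R) = R_f + β_L × MRP = 3.77% + 1.1063 × 3.41% = 7.54%

7.54%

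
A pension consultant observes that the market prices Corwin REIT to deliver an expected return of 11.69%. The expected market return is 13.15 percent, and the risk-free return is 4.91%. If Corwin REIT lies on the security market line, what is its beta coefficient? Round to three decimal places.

MRP = 13.15% − 4.91% = 8.24%
β = (E(R) − R_f) / MRP = (11.69% − 4.91%) / 8.24% = 6.78% / 8.24% = 0.823

0.823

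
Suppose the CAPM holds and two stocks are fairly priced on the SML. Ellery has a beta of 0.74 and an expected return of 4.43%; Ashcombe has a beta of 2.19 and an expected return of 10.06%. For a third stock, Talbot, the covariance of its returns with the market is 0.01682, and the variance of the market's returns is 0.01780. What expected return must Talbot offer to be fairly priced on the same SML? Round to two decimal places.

5.23%

MRP = (10.06% − 4.43%) / (2.19 − 0.74) = 3.8828%
R_f = 4.43% − 0.74 × 3.8828% = 1.5567%
β_Talbot = Cov / Var(R_m) = 0.01682 / 0.01780 = 0.9449
E(R_Talbot) = R_f + β × MRP = 1.5567% + 0.9449 × 3.8828% = 5.23%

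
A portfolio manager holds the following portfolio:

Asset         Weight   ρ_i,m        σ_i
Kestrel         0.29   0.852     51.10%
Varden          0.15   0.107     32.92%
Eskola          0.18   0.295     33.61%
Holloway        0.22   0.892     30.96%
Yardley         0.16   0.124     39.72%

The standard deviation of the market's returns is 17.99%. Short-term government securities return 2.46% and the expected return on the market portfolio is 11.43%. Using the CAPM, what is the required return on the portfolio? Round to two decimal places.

β_Kestrel = 0.852 × 51.10% / 17.99% = 2.4201
β_Varden = 0.107 × 32.92% / 17.99% = 0.1958
β_Eskola = 0.295 × 33.61% / 17.99% = 0.5511
β_Holloway = 0.892 × 30.96% / 17.99% = 1.5351
β_Yardley = 0.124 × 39.72% / 17.99% = 0.2738
β_P = Σ w_i β_i = 0.29×2.4201 + 0.15×0.1958 + 0.18×0.5511 + 0.22×1.5351 + 0.16×0.2738 = 1.2119
MRP = 11.43% − 2.46% = 8.97%
E(R_P) = R_f + β_P × MRP = 2.46% + 1.2119 × 8.97% = 13.33%

13.33%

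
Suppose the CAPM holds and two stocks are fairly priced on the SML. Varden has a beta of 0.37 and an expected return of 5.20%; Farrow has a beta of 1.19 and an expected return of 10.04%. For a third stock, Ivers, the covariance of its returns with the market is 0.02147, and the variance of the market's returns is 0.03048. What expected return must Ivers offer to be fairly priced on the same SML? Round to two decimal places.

MRP = (10.04% − 5.20%) / (1.19 − 0.37) = 5.9024%
R_f = 5.20% − 0.37 × 5.9024% = 3.0161%
β_Ivers = Cov / Var(R_m) = 0.02147 / 0.03048 = 0.7044
E(R_Ivers) = R_f + β × MRP = 3.0161% + 0.7044 × 5.9024% = 7.17%

7.17%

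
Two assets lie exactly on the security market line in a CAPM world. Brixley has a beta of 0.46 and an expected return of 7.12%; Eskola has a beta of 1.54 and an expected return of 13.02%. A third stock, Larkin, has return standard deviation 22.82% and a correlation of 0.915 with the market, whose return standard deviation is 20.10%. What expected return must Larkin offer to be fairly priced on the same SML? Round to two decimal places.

MRP = (13.02% − 7.12%) / (1.54 − 0.46) = 5.4630%
R_f = 7.12% − 0.46 × 5.4630% = 4.6070%
β_Larkin = ρ·σ_i/σ_m = 0.915 × 22.82 / 20.10 = 1.0388
E(R_Larkin) = R_f + β × MRP = 4.6070% + 1.0388 × 5.4630% = 10.28%

10.28%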